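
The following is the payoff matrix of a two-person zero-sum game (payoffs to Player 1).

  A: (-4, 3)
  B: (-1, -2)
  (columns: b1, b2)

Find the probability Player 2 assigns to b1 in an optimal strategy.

5/8

Row minima: A → -4, B → -2; maximin = -2.
Column maxima: b1 → -1, b2 → 3; minimax = -1.
-2 ≠ -1, so there is no saddle point; optimal play is mixed.
Let Player 1 play A with probability p. Expected payoff against b1: (-4)p + (-1)(1−p) = −3p − 1; against b2: 3p + (-2)(1−p) = 5p − 2.
Setting these equal: −3p − 1 = 5p − 2 ⇒ −8p = -1 ⇒ p = 1/8, and the value is (-3)·(1/8) − 1 = -11/8.
For Player 2: with q = P(b1), equating A's and B's payoffs gives −7q + 3 = q − 2 ⇒ q = 5/8.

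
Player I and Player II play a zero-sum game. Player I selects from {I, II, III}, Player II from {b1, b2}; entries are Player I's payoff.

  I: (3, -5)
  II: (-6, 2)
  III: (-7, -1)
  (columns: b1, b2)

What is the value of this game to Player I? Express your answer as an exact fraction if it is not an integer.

-3/2

Row minima: I → -5, II → -6, III → -7; maximin = -5.
Column maxima: b1 → 3, b2 → 2; minimax = 2.
-5 ≠ 2, so there is no saddle point; optimal play is mixed.
III is strictly dominated by II, so Player I never plays it.
On the remaining 2×2 (I, II vs b1, b2):
Let Player I play I with probability p. Expected payoff against b1: 3p + (-6)(1−p) = 9p − 6; against b2: (-5)p + 2(1−p) = −7p + 2.
Setting these equal: 9p − 6 = −7p + 2 ⇒ 16p = 8 ⇒ p = 1/2, and the value is (9)·(1/2) − 6 = -3/2.
For Player II: with q = P(b1), equating I's and II's payoffs gives 8q − 5 = −8q + 2 ⇒ q = 7/16.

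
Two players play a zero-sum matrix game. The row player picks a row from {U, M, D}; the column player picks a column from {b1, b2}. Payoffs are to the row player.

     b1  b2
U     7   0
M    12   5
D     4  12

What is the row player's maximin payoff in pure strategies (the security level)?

Row minima: U → 0, M → 5, D → 4.
The best of these is 5.

5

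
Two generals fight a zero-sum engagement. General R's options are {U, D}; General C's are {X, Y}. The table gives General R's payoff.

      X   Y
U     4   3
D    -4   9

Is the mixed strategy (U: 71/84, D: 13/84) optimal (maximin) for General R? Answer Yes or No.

No

Against X this mix gives (71/84)·4 + (13/84)·(-4) = 58/21.
Against Y this mix gives (71/84)·3 + (13/84)·9 = 55/14.
General C will play X, holding General R to 58/21. Shifting weight toward the row that does better against X would raise this floor (the equalizing mix achieves 24/7 against both X and Y), so the proposed strategy is not optimal.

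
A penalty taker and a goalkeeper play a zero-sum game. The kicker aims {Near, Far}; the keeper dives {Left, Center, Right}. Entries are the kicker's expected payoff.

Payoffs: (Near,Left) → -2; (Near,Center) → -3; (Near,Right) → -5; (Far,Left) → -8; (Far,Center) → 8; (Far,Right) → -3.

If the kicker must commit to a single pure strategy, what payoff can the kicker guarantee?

Row minima: Near → -5, Far → -8.
The best of these is -5.

-5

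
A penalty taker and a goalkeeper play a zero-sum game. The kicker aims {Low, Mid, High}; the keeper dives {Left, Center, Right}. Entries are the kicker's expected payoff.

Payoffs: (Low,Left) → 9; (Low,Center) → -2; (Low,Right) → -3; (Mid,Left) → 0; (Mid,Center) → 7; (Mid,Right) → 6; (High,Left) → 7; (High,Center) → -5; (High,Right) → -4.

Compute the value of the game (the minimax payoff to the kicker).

3

Row minima: Low → -3, Mid → 0, High → -5; maximin = 0.
Column maxima: Left → 9, Center → 7, Right → 6; minimax = 6.
0 ≠ 6, so there is no saddle point; optimal play is mixed.
High is strictly dominated by Low, so the kicker never plays it.
With High eliminated, Center is strictly dominated by Right (it gives the kicker strictly more in every remaining row), so the keeper never plays it.
On the remaining 2×2 (Low, Mid vs Left, Right):
Let the kicker play Low with probability p. Expected payoff against Left: 9p + 0(1−p) = 9p; against Right: (-3)p + 6(1−p) = −9p + 6.
Setting these equal: 9p = −9p + 6 ⇒ 18p = 6 ⇒ p = 1/3, and the value is (9)·(1/3) = 3.
For the keeper: with q = P(Left), equating Low's and Mid's payoffs gives 12q − 3 = −6q + 6 ⇒ q = 1/2.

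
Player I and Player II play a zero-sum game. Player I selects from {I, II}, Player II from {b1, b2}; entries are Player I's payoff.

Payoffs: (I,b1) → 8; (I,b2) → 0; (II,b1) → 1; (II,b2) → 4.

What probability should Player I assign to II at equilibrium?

Row minima: I → 0, II → 1; maximin = 1.
Column maxima: b1 → 8, b2 → 4; minimax = 4.
1 ≠ 4, so there is no saddle point; optimal play is mixed.
Let Player I play I with probability p. Expected payoff against b1: 8p + 1(1−p) = 7p + 1; against b2: 0p + 4(1−p) = −4p + 4.
Setting these equal: 7p + 1 = −4p + 4 ⇒ 11p = 3 ⇒ p = 3/11, and the value is (7)·(3/11) + 1 = 32/11.
For Player II: with q = P(b1), equating I's and II's payoffs gives 8q = −3q + 4 ⇒ q = 4/11.

8/11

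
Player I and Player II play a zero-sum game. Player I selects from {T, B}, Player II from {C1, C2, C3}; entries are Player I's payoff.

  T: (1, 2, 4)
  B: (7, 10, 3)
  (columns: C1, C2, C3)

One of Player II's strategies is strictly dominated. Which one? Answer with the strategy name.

C1 holds Player I's payoff strictly below C2 in every row: 1 < 2, 7 < 10.
So C2 is strictly dominated for Player II.

C2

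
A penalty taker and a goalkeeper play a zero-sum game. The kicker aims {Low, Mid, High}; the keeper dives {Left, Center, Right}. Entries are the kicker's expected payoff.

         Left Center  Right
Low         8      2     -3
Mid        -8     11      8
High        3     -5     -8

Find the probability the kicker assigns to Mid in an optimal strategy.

Row minima: Low → -3, Mid → -8, High → -8; maximin = -3.
Column maxima: Left → 8, Center → 11, Right → 8; minimax = 8.
-3 ≠ 8, so there is no saddle point; optimal play is mixed.
High is strictly dominated by Low, so the kicker never plays it.
Center is strictly dominated by Right (it gives the kicker strictly more in every row), so the keeper never plays it.
On the remaining 2×2 (Low, Mid vs Left, Right):
Let the kicker play Low with probability p. Expected payoff against Left: 8p + (-8)(1−p) = 16p − 8; against Right: (-3)p + 8(1−p) = −11p + 8.
Setting these equal: 16p − 8 = −11p + 8 ⇒ 27p = 16 ⇒ p = 16/27, and the value is (16)·(16/27) − 8 = 40/27.
For the keeper: with q = P(Left), equating Low's and Mid's payoffs gives 11q − 3 = −16q + 8 ⇒ q = 11/27.

11/27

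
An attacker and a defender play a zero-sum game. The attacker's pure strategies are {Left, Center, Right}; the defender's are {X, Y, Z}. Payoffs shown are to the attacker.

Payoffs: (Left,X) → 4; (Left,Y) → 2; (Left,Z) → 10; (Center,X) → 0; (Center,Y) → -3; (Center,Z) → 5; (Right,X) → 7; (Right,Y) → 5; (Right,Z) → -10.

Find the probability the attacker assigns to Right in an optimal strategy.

8/23

Row minima: Left → 2, Center → -3, Right → -10; maximin = 2.
Column maxima: X → 7, Y → 5, Z → 10; minimax = 5.
2 ≠ 5, so there is no saddle point; optimal play is mixed.
Center is strictly dominated by Left, so the attacker never plays it.
X is strictly dominated by Y (it gives the attacker strictly more in every row), so the defender never plays it.
On the remaining 2×2 (Left, Right vs Y, Z):
Let the attacker play Left with probability p. Expected payoff against Y: 2p + 5(1−p) = −3p + 5; against Z: 10p + (-10)(1−p) = 20p − 10.
Setting these equal: −3p + 5 = 20p − 10 ⇒ −23p = -15 ⇒ p = 15/23, and the value is (-3)·(15/23) + 5 = 70/23.
For the defender: with q = P(Y), equating Left's and Right's payoffs gives −8q + 10 = 15q − 10 ⇒ q = 20/23.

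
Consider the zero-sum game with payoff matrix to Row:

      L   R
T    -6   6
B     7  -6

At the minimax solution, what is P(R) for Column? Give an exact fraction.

13/25

Row minima: T → -6, B → -6; maximin = -6.
Column maxima: L → 7, R → 6; minimax = 6.
-6 ≠ 6, so there is no saddle point; optimal play is mixed.
Let Row play T with probability p. Expected payoff against L: (-6)p + 7(1−p) = −13p + 7; against R: 6p + (-6)(1−p) = 12p − 6.
Setting these equal: −13p + 7 = 12p − 6 ⇒ −25p = -13 ⇒ p = 13/25, and the value is (-13)·(13/25) + 7 = 6/25.
For Column: with q = P(L), equating T's and B's payoffs gives −12q + 6 = 13q − 6 ⇒ q = 12/25.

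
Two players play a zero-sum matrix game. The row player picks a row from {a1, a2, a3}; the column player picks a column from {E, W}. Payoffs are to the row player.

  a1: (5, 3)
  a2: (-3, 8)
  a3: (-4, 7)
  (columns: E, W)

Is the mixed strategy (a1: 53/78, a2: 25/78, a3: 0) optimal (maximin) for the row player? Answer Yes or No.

Against E this mix gives (53/78)·5 + (25/78)·(-3) = 95/39.
Against W this mix gives (53/78)·3 + (25/78)·8 = 359/78.
The column player will play E, holding the row player to 95/39. Shifting weight toward the row that does better against E would raise this floor (the equalizing mix achieves 49/13 against both E and W), so the proposed strategy is not optimal.

No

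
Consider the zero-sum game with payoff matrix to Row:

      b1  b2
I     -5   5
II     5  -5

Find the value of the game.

Row minima: I → -5, II → -5; maximin = -5.
Column maxima: b1 → 5, b2 → 5; minimax = 5.
-5 ≠ 5, so there is no saddle point; optimal play is mixed.
Let Row play I with probability p. Expected payoff against b1: (-5)p + 5(1−p) = −10p + 5; against b2: 5p + (-5)(1−p) = 10p − 5.
Setting these equal: −10p + 5 = 10p − 5 ⇒ −20p = -10 ⇒ p = 1/2, and the value is (-10)·(1/2) + 5 = 0.
For Column: with q = P(b1), equating I's and II's payoffs gives −10q + 5 = 10q − 5 ⇒ q = 1/2.

0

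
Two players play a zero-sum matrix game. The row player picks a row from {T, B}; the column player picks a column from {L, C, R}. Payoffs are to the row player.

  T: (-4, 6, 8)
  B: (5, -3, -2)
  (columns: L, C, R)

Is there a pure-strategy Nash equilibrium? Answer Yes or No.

No

Row minima: T → -4, B → -3; maximin = -3.
Column maxima: L → 5, C → 6, R → 8; minimax = 5.
-3 ≠ 5, so no pure-strategy equilibrium exists.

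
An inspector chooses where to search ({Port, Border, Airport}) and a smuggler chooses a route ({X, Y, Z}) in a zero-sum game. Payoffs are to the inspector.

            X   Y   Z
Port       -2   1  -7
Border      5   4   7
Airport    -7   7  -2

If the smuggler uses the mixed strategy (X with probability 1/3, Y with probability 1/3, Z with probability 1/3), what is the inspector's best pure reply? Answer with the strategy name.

Expected payoff of Port: (1/3)·(-2) + (1/3)·1 + (1/3)·(-7) = -8/3.
Expected payoff of Border: (1/3)·5 + (1/3)·4 + (1/3)·7 = 16/3.
Expected payoff of Airport: (1/3)·(-7) + (1/3)·7 + (1/3)·(-2) = -2/3.
The largest is 16/3, so the inspector's best response is Border.

Border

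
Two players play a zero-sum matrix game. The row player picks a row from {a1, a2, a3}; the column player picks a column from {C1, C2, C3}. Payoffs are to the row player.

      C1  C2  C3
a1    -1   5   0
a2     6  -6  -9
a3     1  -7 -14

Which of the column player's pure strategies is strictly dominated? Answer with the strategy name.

C2

C3 holds the row player's payoff strictly below C2 in every row: 0 < 5, -9 < -6, -14 < -7.
So C2 is strictly dominated for the column player.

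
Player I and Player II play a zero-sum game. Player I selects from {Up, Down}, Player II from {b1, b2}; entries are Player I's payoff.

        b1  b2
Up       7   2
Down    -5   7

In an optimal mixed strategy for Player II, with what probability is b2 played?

Row minima: Up → 2, Down → -5; maximin = 2.
Column maxima: b1 → 7, b2 → 7; minimax = 7.
2 ≠ 7, so there is no saddle point; optimal play is mixed.
Let Player I play Up with probability p. Expected payoff against b1: 7p + (-5)(1−p) = 12p − 5; against b2: 2p + 7(1−p) = −5p + 7.
Setting these equal: 12p − 5 = −5p + 7 ⇒ 17p = 12 ⇒ p = 12/17, and the value is (12)·(12/17) − 5 = 59/17.
For Player II: with q = P(b1), equating Up's and Down's payoffs gives 5q + 2 = −12q + 7 ⇒ q = 5/17.

12/17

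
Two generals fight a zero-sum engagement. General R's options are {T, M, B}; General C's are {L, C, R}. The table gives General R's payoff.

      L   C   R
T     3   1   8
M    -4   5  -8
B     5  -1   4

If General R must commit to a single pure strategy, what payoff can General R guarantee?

Row minima: T → 1, M → -8, B → -1.
The best of these is 1.

1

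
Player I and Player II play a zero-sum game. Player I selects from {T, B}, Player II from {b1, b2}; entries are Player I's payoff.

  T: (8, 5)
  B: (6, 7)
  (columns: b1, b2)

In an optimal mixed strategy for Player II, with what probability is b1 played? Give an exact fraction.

Row minima: T → 5, B → 6; maximin = 6.
Column maxima: b1 → 8, b2 → 7; minimax = 7.
6 ≠ 7, so there is no saddle point; optimal play is mixed.
Let Player I play T with probability p. Expected payoff against b1: 8p + 6(1−p) = 2p + 6; against b2: 5p + 7(1−p) = −2p + 7.
Setting these equal: 2p + 6 = −2p + 7 ⇒ 4p = 1 ⇒ p = 1/4, and the value is (2)·(1/4) + 6 = 13/2.
For Player II: with q = P(b1), equating T's and B's payoffs gives 3q + 5 = −q + 7 ⇒ q = 1/2.

1/2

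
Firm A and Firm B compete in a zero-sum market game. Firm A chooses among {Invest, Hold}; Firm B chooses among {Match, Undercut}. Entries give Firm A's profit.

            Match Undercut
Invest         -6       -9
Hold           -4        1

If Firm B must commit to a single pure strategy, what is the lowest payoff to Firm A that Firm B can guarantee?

Column maxima: Match → -4, Undercut → 1.
The smallest of these is -4.

-4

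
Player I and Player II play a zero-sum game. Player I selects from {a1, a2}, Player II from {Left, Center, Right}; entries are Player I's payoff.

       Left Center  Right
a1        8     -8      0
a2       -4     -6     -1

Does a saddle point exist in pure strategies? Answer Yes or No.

Row minima: a1 → -8, a2 → -6; maximin = -6.
Column maxima: Left → 8, Center → -6, Right → 0; minimax = -6.
maximin = minimax = -6, so a saddle point exists.

Yes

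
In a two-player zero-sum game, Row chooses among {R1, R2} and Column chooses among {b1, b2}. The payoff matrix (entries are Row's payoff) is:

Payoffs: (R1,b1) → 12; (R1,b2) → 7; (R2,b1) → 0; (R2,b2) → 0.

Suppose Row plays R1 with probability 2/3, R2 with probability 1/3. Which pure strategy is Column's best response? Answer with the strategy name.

b2

If Column plays b1, Row's expected payoff is (2/3)·12 + (1/3)·0 = 8.
If Column plays b2, Row's expected payoff is (2/3)·7 + (1/3)·0 = 14/3.
Column minimizes Row's payoff; the smallest is 14/3, so the best response is b2.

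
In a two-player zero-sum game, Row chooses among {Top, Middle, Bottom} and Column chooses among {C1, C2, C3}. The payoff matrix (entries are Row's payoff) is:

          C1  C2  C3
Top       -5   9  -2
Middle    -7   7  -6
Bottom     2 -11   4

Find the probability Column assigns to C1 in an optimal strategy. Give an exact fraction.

20/27

Row minima: Top → -5, Middle → -7, Bottom → -11; maximin = -5.
Column maxima: C1 → 2, C2 → 9, C3 → 4; minimax = 2.
-5 ≠ 2, so there is no saddle point; optimal play is mixed.
Middle is strictly dominated by Top, so Row never plays it.
C3 is strictly dominated by C1 (it gives Row strictly more in every row), so Column never plays it.
On the remaining 2×2 (Top, Bottom vs C1, C2):
Let Row play Top with probability p. Expected payoff against C1: (-5)p + 2(1−p) = −7p + 2; against C2: 9p + (-11)(1−p) = 20p − 11.
Setting these equal: −7p + 2 = 20p − 11 ⇒ −27p = -13 ⇒ p = 13/27, and the value is (-7)·(13/27) + 2 = -37/27.
For Column: with q = P(C1), equating Top's and Bottom's payoffs gives −14q + 9 = 13q − 11 ⇒ q = 20/27.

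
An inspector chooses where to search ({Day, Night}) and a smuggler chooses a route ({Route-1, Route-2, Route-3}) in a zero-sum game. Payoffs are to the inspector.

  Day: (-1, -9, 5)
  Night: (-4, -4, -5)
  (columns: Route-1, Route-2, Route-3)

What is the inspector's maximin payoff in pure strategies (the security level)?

-5

Row minima: Day → -9, Night → -5.
The best of these is -5.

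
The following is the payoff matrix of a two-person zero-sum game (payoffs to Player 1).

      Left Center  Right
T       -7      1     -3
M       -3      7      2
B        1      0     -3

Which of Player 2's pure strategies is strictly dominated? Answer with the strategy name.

Right holds Player 1's payoff strictly below Center in every row: -3 < 1, 2 < 7, -3 < 0.
So Center is strictly dominated for Player 2.

Center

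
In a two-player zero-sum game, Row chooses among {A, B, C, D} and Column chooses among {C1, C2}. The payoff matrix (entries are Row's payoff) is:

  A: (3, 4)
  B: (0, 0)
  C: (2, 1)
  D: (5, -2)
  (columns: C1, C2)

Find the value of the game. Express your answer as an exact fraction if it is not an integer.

Row minima: A → 3, B → 0, C → 1, D → -2; maximin = 3.
Column maxima: C1 → 5, C2 → 4; minimax = 4.
3 ≠ 4, so there is no saddle point; optimal play is mixed.
B is strictly dominated by A, so Row never plays it.
C is strictly dominated by A, so Row never plays it.
On the remaining 2×2 (A, D vs C1, C2):
Let Row play A with probability p. Expected payoff against C1: 3p + 5(1−p) = −2p + 5; against C2: 4p + (-2)(1−p) = 6p − 2.
Setting these equal: −2p + 5 = 6p − 2 ⇒ −8p = -7 ⇒ p = 7/8, and the value is (-2)·(7/8) + 5 = 13/4.
For Column: with q = P(C1), equating A's and D's payoffs gives −q + 4 = 7q − 2 ⇒ q = 3/4.

13/4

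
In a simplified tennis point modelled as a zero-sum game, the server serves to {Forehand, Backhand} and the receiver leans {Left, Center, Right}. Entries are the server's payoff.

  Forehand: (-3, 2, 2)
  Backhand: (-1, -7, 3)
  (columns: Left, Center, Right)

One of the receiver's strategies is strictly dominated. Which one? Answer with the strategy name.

Left holds the server's payoff strictly below Right in every row: -3 < 2, -1 < 3.
So Right is strictly dominated for the receiver.

Right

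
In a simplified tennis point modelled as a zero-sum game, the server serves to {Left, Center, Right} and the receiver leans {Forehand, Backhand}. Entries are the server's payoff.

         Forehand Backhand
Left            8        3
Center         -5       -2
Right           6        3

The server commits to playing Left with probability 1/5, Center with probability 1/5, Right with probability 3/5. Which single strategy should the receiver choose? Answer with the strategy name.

If the receiver plays Forehand, the server's expected payoff is (1/5)·8 + (1/5)·(-5) + (3/5)·6 = 21/5.
If the receiver plays Backhand, the server's expected payoff is (1/5)·3 + (1/5)·(-2) + (3/5)·3 = 2.
The receiver minimizes the server's payoff; the smallest is 2, so the best response is Backhand.

Backhand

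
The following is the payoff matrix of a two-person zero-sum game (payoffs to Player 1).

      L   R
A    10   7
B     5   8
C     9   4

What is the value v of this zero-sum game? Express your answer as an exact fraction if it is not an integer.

Row minima: A → 7, B → 5, C → 4; maximin = 7.
Column maxima: L → 10, R → 8; minimax = 8.
7 ≠ 8, so there is no saddle point; optimal play is mixed.
C is strictly dominated by A, so Player 1 never plays it.
On the remaining 2×2 (A, B vs L, R):
Let Player 1 play A with probability p. Expected payoff against L: 10p + 5(1−p) = 5p + 5; against R: 7p + 8(1−p) = −p + 8.
Setting these equal: 5p + 5 = −p + 8 ⇒ 6p = 3 ⇒ p = 1/2, and the value is (5)·(1/2) + 5 = 15/2.
For Player 2: with q = P(L), equating A's and B's payoffs gives 3q + 7 = −3q + 8 ⇒ q = 1/6.

15/2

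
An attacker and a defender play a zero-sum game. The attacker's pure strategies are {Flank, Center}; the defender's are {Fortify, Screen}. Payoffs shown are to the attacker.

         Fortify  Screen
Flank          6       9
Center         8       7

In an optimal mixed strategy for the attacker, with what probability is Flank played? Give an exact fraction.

Row minima: Flank → 6, Center → 7; maximin = 7.
Column maxima: Fortify → 8, Screen → 9; minimax = 8.
7 ≠ 8, so there is no saddle point; optimal play is mixed.
Let the attacker play Flank with probability p. Expected payoff against Fortify: 6p + 8(1−p) = −2p + 8; against Screen: 9p + 7(1−p) = 2p + 7.
Setting these equal: −2p + 8 = 2p + 7 ⇒ −4p = -1 ⇒ p = 1/4, and the value is (-2)·(1/4) + 8 = 15/2.
For the defender: with q = P(Fortify), equating Flank's and Center's payoffs gives −3q + 9 = q + 7 ⇒ q = 1/2.

1/4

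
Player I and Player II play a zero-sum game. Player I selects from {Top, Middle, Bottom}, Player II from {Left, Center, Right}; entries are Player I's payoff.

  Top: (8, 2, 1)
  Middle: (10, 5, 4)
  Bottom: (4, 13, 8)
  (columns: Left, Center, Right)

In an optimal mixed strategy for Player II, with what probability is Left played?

2/5

Row minima: Top → 1, Middle → 4, Bottom → 4; maximin = 4.
Column maxima: Left → 10, Center → 13, Right → 8; minimax = 8.
4 ≠ 8, so there is no saddle point; optimal play is mixed.
Top is strictly dominated by Middle, so Player I never plays it.
Center is strictly dominated by Right (it gives Player I strictly more in every row), so Player II never plays it.
On the remaining 2×2 (Middle, Bottom vs Left, Right):
Let Player I play Middle with probability p. Expected payoff against Left: 10p + 4(1−p) = 6p + 4; against Right: 4p + 8(1−p) = −4p + 8.
Setting these equal: 6p + 4 = −4p + 8 ⇒ 10p = 4 ⇒ p = 2/5, and the value is (6)·(2/5) + 4 = 32/5.
For Player II: with q = P(Left), equating Middle's and Bottom's payoffs gives 6q + 4 = −4q + 8 ⇒ q = 2/5.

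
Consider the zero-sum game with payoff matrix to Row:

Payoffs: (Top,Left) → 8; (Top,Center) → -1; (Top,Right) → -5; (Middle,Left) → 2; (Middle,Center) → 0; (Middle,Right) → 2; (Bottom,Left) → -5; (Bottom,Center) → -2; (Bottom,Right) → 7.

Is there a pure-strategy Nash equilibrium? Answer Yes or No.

Yes

Row minima: Top → -5, Middle → 0, Bottom → -5; maximin = 0.
Column maxima: Left → 8, Center → 0, Right → 7; minimax = 0.
maximin = minimax = 0, so a saddle point exists.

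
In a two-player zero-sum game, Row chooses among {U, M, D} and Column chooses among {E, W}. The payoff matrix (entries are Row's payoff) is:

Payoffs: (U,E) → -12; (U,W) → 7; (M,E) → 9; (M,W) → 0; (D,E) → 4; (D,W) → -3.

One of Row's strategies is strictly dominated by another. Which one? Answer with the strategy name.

M gives a strictly higher payoff than D against every column: 9 > 4, 0 > -3.
So D is strictly dominated and Row never plays it.

D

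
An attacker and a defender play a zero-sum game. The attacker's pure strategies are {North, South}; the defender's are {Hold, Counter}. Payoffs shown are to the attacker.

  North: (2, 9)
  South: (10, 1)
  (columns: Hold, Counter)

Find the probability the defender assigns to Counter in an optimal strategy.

1/2

Row minima: North → 2, South → 1; maximin = 2.
Column maxima: Hold → 10, Counter → 9; minimax = 9.
2 ≠ 9, so there is no saddle point; optimal play is mixed.
Let the attacker play North with probability p. Expected payoff against Hold: 2p + 10(1−p) = −8p + 10; against Counter: 9p + 1(1−p) = 8p + 1.
Setting these equal: −8p + 10 = 8p + 1 ⇒ −16p = -9 ⇒ p = 9/16, and the value is (-8)·(9/16) + 10 = 11/2.
For the defender: with q = P(Hold), equating North's and South's payoffs gives −7q + 9 = 9q + 1 ⇒ q = 1/2.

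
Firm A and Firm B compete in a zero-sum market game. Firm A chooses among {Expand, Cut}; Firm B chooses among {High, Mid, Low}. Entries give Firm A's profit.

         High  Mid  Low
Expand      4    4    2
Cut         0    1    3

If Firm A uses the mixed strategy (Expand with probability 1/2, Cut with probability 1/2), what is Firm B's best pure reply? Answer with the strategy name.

If Firm B plays High, Firm A's expected payoff is (1/2)·4 + (1/2)·0 = 2.
If Firm B plays Mid, Firm A's expected payoff is (1/2)·4 + (1/2)·1 = 5/2.
If Firm B plays Low, Firm A's expected payoff is (1/2)·2 + (1/2)·3 = 5/2.
Firm B minimizes Firm A's payoff; the smallest is 2, so the best response is High.

High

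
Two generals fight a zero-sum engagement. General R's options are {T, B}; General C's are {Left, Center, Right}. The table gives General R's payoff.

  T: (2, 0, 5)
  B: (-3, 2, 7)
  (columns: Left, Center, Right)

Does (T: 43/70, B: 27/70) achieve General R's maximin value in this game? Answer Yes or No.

No

Against Left this mix gives (43/70)·2 + (27/70)·(-3) = 1/14.
Against Center this mix gives (43/70)·0 + (27/70)·2 = 27/35.
Against Right this mix gives (43/70)·5 + (27/70)·7 = 202/35.
General C will play Left, holding General R to 1/14. Shifting weight toward the row that does better against Left would raise this floor (the equalizing mix achieves 4/7 against both Left and Center), so the proposed strategy is not optimal.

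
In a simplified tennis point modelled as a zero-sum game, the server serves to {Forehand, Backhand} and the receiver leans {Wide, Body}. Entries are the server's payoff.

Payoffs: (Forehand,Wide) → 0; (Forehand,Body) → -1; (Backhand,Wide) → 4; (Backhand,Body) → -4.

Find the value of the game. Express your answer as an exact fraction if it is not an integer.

-1

Row minima: Forehand → -1, Backhand → -4; maximin = -1.
Column maxima: Wide → 4, Body → -1; minimax = -1.
Since maximin = minimax = -1, there is a saddle point and the value is -1.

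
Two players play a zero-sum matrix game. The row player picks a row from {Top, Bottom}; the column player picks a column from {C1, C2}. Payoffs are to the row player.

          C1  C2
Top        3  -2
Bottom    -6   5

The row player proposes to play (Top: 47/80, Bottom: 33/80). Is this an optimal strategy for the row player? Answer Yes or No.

No

Against C1 this mix gives (47/80)·3 + (33/80)·(-6) = -57/80.
Against C2 this mix gives (47/80)·(-2) + (33/80)·5 = 71/80.
The column player will play C1, holding the row player to -57/80. Shifting weight toward the row that does better against C1 would raise this floor (the equalizing mix achieves 3/16 against both C1 and C2), so the proposed strategy is not optimal.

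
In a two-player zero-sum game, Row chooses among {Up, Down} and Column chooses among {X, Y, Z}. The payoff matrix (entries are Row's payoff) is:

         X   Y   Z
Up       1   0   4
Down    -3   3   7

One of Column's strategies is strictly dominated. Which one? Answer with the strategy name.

Z

X holds Row's payoff strictly below Z in every row: 1 < 4, -3 < 7.
So Z is strictly dominated for Column.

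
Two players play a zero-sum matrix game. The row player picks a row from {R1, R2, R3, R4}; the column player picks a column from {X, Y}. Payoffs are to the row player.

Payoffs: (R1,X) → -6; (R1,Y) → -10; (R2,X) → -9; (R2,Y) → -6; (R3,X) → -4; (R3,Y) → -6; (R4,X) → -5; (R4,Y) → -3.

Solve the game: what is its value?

Row minima: R1 → -10, R2 → -9, R3 → -6, R4 → -5; maximin = -5.
Column maxima: X → -4, Y → -3; minimax = -4.
-5 ≠ -4, so there is no saddle point; optimal play is mixed.
R1 is strictly dominated by R3, so the row player never plays it.
R2 is strictly dominated by R4, so the row player never plays it.
On the remaining 2×2 (R3, R4 vs X, Y):
Let the row player play R3 with probability p. Expected payoff against X: (-4)p + (-5)(1−p) = p − 5; against Y: (-6)p + (-3)(1−p) = −3p − 3.
Setting these equal: p − 5 = −3p − 3 ⇒ 4p = 2 ⇒ p = 1/2, and the value is (1)·(1/2) − 5 = -9/2.
For the column player: with q = P(X), equating R3's and R4's payoffs gives 2q − 6 = −2q − 3 ⇒ q = 3/4.

-9/2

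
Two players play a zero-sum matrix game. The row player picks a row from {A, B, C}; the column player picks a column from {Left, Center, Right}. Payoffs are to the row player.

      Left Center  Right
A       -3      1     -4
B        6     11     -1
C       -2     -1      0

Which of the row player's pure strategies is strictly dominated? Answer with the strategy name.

B gives a strictly higher payoff than A against every column: 6 > -3, 11 > 1, -1 > -4.
So A is strictly dominated and the row player never plays it.

A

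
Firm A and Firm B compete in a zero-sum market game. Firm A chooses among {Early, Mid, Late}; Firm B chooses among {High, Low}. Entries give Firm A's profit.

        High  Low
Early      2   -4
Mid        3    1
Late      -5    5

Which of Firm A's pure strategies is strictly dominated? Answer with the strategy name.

Mid gives a strictly higher payoff than Early against every column: 3 > 2, 1 > -4.
So Early is strictly dominated and Firm A never plays it.

Early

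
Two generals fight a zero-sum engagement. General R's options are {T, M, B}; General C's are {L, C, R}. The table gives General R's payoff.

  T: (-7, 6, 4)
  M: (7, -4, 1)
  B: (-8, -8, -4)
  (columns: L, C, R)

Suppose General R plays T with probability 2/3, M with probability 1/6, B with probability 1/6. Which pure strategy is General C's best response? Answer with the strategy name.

L

If General C plays L, General R's expected payoff is (2/3)·(-7) + (1/6)·7 + (1/6)·(-8) = -29/6.
If General C plays C, General R's expected payoff is (2/3)·6 + (1/6)·(-4) + (1/6)·(-8) = 2.
If General C plays R, General R's expected payoff is (2/3)·4 + (1/6)·1 + (1/6)·(-4) = 13/6.
General C minimizes General R's payoff; the smallest is -29/6, so the best response is L.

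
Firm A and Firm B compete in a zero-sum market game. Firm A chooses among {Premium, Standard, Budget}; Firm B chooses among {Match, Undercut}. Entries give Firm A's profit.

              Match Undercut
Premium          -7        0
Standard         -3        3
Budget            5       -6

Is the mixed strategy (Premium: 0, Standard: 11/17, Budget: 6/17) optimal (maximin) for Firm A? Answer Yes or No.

Yes

Against Match this mix gives (11/17)·(-3) + (6/17)·5 = -3/17.
Against Undercut this mix gives (11/17)·3 + (6/17)·(-6) = -3/17.
All of Firm B's active replies (Match, Undercut) yield -3/17, and no column does worse for Firm A. The mix makes Firm B indifferent and guarantees -3/17, so it is optimal.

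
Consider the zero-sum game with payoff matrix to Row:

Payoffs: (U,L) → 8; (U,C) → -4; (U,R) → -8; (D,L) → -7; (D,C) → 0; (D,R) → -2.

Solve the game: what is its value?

Row minima: U → -8, D → -7; maximin = -7.
Column maxima: L → 8, C → 0, R → -2; minimax = -2.
-7 ≠ -2, so there is no saddle point; optimal play is mixed.
C is strictly dominated by R (it gives Row strictly more in every row), so Column never plays it.
On the remaining 2×2 (U, D vs L, R):
Let Row play U with probability p. Expected payoff against L: 8p + (-7)(1−p) = 15p − 7; against R: (-8)p + (-2)(1−p) = −6p − 2.
Setting these equal: 15p − 7 = −6p − 2 ⇒ 21p = 5 ⇒ p = 5/21, and the value is (15)·(5/21) − 7 = -24/7.
For Column: with q = P(L), equating U's and D's payoffs gives 16q − 8 = −5q − 2 ⇒ q = 2/7.

-24/7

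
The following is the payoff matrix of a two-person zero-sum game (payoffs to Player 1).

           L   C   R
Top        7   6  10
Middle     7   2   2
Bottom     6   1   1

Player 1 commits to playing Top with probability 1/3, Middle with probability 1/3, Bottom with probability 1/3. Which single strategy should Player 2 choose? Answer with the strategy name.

If Player 2 plays L, Player 1's expected payoff is (1/3)·7 + (1/3)·7 + (1/3)·6 = 20/3.
If Player 2 plays C, Player 1's expected payoff is (1/3)·6 + (1/3)·2 + (1/3)·1 = 3.
If Player 2 plays R, Player 1's expected payoff is (1/3)·10 + (1/3)·2 + (1/3)·1 = 13/3.
Player 2 minimizes Player 1's payoff; the smallest is 3, so the best response is C.

C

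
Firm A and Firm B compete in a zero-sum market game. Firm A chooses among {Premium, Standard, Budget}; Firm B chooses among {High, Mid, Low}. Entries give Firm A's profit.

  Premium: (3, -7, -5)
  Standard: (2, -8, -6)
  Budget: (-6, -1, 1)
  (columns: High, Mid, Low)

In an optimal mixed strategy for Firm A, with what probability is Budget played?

2/3

Row minima: Premium → -7, Standard → -8, Budget → -6; maximin = -6.
Column maxima: High → 3, Mid → -1, Low → 1; minimax = -1.
-6 ≠ -1, so there is no saddle point; optimal play is mixed.
Standard is strictly dominated by Premium, so Firm A never plays it.
Low is strictly dominated by Mid (it gives Firm A strictly more in every row), so Firm B never plays it.
On the remaining 2×2 (Premium, Budget vs High, Mid):
Let Firm A play Premium with probability p. Expected payoff against High: 3p + (-6)(1−p) = 9p − 6; against Mid: (-7)p + (-1)(1−p) = −6p − 1.
Setting these equal: 9p − 6 = −6p − 1 ⇒ 15p = 5 ⇒ p = 1/3, and the value is (9)·(1/3) − 6 = -3.
For Firm B: with q = P(High), equating Premium's and Budget's payoffs gives 10q − 7 = −5q − 1 ⇒ q = 2/5.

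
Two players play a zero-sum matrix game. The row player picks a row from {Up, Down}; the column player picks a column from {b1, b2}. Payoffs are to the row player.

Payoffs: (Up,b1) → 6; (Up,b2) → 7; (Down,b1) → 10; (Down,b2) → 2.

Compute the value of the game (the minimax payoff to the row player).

58/9

Row minima: Up → 6, Down → 2; maximin = 6.
Column maxima: b1 → 10, b2 → 7; minimax = 7.
6 ≠ 7, so there is no saddle point; optimal play is mixed.
Let the row player play Up with probability p. Expected payoff against b1: 6p + 10(1−p) = −4p + 10; against b2: 7p + 2(1−p) = 5p + 2.
Setting these equal: −4p + 10 = 5p + 2 ⇒ −9p = -8 ⇒ p = 8/9, and the value is (-4)·(8/9) + 10 = 58/9.
For the column player: with q = P(b1), equating Up's and Down's payoffs gives −q + 7 = 8q + 2 ⇒ q = 5/9.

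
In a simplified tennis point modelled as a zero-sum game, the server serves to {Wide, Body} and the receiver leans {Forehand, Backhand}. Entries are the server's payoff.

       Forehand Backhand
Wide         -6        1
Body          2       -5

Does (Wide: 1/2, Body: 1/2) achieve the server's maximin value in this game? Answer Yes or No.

Against Forehand this mix gives (1/2)·(-6) + (1/2)·2 = -2.
Against Backhand this mix gives (1/2)·1 + (1/2)·(-5) = -2.
All of the receiver's active replies (Forehand, Backhand) yield -2, and no column does worse for the server. The mix makes the receiver indifferent and guarantees -2, so it is optimal.

Yes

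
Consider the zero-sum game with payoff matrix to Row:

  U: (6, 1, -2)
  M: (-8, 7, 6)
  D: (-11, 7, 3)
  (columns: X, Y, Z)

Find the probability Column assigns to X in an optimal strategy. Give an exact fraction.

Row minima: U → -2, M → -8, D → -11; maximin = -2.
Column maxima: X → 6, Y → 7, Z → 6; minimax = 6.
-2 ≠ 6, so there is no saddle point; optimal play is mixed.
Y is strictly dominated by Z (it gives Row strictly more in every row), so Column never plays it.
With Y eliminated, D is strictly dominated by M (M gives Row strictly more in every remaining column), so Row never plays it.
On the remaining 2×2 (U, M vs X, Z):
Let Row play U with probability p. Expected payoff against X: 6p + (-8)(1−p) = 14p − 8; against Z: (-2)p + 6(1−p) = −8p + 6.
Setting these equal: 14p − 8 = −8p + 6 ⇒ 22p = 14 ⇒ p = 7/11, and the value is (14)·(7/11) − 8 = 10/11.
For Column: with q = P(X), equating U's and M's payoffs gives 8q − 2 = −14q + 6 ⇒ q = 4/11.

4/11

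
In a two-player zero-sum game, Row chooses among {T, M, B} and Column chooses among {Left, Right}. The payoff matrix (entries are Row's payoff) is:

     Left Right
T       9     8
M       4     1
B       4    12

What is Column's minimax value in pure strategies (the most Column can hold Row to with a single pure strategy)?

9

Column maxima: Left → 9, Right → 12.
The smallest of these is 9.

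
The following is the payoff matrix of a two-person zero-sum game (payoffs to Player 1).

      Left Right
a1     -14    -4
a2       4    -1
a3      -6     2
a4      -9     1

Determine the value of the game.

Row minima: a1 → -14, a2 → -1, a3 → -6, a4 → -9; maximin = -1.
Column maxima: Left → 4, Right → 2; minimax = 2.
-1 ≠ 2, so there is no saddle point; optimal play is mixed.
a1 is strictly dominated by a2, so Player 1 never plays it.
a4 is strictly dominated by a3, so Player 1 never plays it.
On the remaining 2×2 (a2, a3 vs Left, Right):
Let Player 1 play a2 with probability p. Expected payoff against Left: 4p + (-6)(1−p) = 10p − 6; against Right: (-1)p + 2(1−p) = −3p + 2.
Setting these equal: 10p − 6 = −3p + 2 ⇒ 13p = 8 ⇒ p = 8/13, and the value is (10)·(8/13) − 6 = 2/13.
For Player 2: with q = P(Left), equating a2's and a3's payoffs gives 5q − 1 = −8q + 2 ⇒ q = 3/13.

2/13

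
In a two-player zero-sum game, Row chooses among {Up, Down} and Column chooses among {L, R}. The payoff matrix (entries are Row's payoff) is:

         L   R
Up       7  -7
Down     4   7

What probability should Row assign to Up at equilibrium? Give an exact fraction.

3/17

Row minima: Up → -7, Down → 4; maximin = 4.
Column maxima: L → 7, R → 7; minimax = 7.
4 ≠ 7, so there is no saddle point; optimal play is mixed.
Let Row play Up with probability p. Expected payoff against L: 7p + 4(1−p) = 3p + 4; against R: (-7)p + 7(1−p) = −14p + 7.
Setting these equal: 3p + 4 = −14p + 7 ⇒ 17p = 3 ⇒ p = 3/17, and the value is (3)·(3/17) + 4 = 77/17.
For Column: with q = P(L), equating Up's and Down's payoffs gives 14q − 7 = −3q + 7 ⇒ q = 14/17.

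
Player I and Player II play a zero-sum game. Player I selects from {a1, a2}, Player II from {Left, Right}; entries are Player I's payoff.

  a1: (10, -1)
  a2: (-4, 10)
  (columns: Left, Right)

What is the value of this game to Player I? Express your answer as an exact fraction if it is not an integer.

Row minima: a1 → -1, a2 → -4; maximin = -1.
Column maxima: Left → 10, Right → 10; minimax = 10.
-1 ≠ 10, so there is no saddle point; optimal play is mixed.
Let Player I play a1 with probability p. Expected payoff against Left: 10p + (-4)(1−p) = 14p − 4; against Right: (-1)p + 10(1−p) = −11p + 10.
Setting these equal: 14p − 4 = −11p + 10 ⇒ 25p = 14 ⇒ p = 14/25, and the value is (14)·(14/25) − 4 = 96/25.
For Player II: with q = P(Left), equating a1's and a2's payoffs gives 11q − 1 = −14q + 10 ⇒ q = 11/25.

96/25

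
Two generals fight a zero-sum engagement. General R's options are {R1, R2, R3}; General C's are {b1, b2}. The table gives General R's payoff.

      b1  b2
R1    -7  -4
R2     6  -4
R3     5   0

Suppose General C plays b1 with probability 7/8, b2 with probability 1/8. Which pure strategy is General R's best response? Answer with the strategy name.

R2

Expected payoff of R1: (7/8)·(-7) + (1/8)·(-4) = -53/8.
Expected payoff of R2: (7/8)·6 + (1/8)·(-4) = 19/4.
Expected payoff of R3: (7/8)·5 + (1/8)·0 = 35/8.
The largest is 19/4, so General R's best response is R2.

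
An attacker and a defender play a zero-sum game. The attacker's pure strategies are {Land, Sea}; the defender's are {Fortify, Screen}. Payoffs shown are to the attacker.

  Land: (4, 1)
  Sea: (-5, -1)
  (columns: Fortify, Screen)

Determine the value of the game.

Row minima: Land → 1, Sea → -5; maximin = 1.
Column maxima: Fortify → 4, Screen → 1; minimax = 1.
Since maximin = minimax = 1, there is a saddle point and the value is 1.

1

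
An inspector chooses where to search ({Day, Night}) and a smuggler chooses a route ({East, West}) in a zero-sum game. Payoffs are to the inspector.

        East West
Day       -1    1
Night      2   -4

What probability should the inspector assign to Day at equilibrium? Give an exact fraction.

3/4

Row minima: Day → -1, Night → -4; maximin = -1.
Column maxima: East → 2, West → 1; minimax = 1.
-1 ≠ 1, so there is no saddle point; optimal play is mixed.
Let the inspector play Day with probability p. Expected payoff against East: (-1)p + 2(1−p) = −3p + 2; against West: 1p + (-4)(1−p) = 5p − 4.
Setting these equal: −3p + 2 = 5p − 4 ⇒ −8p = -6 ⇒ p = 3/4, and the value is (-3)·(3/4) + 2 = -1/4.
For the smuggler: with q = P(East), equating Day's and Night's payoffs gives −2q + 1 = 6q − 4 ⇒ q = 5/8.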